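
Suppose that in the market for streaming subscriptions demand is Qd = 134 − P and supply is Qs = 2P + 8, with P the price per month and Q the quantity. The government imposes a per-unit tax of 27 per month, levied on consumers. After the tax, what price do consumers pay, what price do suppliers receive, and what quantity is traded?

Before the tax: set 134 − P = 2P + 8 → P* = 42, Q* = 92.
With the tax collected from consumers, demand (in seller-price terms) shifts: Qd = 134 − (P + 27).
New equilibrium: consumers pay 60, suppliers receive 33, Q = 74. (Wedge: Pb − Ps = 27.)

Consumers pay 60; suppliers receive 33; quantity = 74.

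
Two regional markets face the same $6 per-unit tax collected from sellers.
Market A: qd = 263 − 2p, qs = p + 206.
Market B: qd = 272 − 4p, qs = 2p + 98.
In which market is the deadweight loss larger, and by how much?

Market B, by $12.

Market A: pre-tax p* = $19, q* = 225; post-tax q = 221; deadweight loss = $12.
Market B: pre-tax p* = $29, q* = 156; post-tax q = 148; deadweight loss = $24.
Difference: $12 vs $24 → market B is larger by $12.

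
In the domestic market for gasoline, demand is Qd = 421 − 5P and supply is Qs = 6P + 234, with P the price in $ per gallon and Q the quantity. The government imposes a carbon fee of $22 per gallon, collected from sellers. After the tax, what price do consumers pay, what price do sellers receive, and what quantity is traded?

Consumers pay $29; sellers receive $7; quantity = 276.

Before the tax: set 421 − 5P = 6P + 234 → P* = $17, Q* = 336.
With the tax collected from sellers, supply shifts: Qs = 6(P − 22) + 234.
New equilibrium: consumers pay $29, sellers receive $7, Q = 276. (Wedge: Pb − Ps = 22.)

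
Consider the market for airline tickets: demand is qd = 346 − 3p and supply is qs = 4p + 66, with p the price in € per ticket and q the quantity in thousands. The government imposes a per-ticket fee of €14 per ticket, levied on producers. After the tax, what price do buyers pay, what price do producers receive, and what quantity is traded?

Before the tax: set 346 − 3p = 4p + 66 → p* = €40, q* = 226.
With the tax collected from producers, supply shifts: qs = 4(p − 14) + 66.
New equilibrium: buyers pay €48, producers receive €34, q = 202. (Wedge: pb − ps = 14.)
The less price-elastic side of the market bears the larger share of a per-unit tax.

Buyers pay €48; producers receive €34; quantity = 202.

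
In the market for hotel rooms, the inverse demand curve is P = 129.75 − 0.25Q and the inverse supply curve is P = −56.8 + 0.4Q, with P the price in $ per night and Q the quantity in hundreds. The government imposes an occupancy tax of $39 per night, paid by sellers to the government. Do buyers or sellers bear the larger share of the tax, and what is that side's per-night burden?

Inverting to Q(P) form: Qd = 519 − 4P; Qs = 2.5P + 142.
Without the tax, 519 − 4P = 2.5P + 142 gives 6.5P = 377, so P* = $58 and Q* = 287.
With the tax collected from sellers, supply shifts: Qs = 2.5(P − 39) + 142.
New equilibrium: buyers pay $73, sellers receive $34, Q = 227. (Wedge: Pb − Ps = 39.)
Per-night burden: buyers $15, sellers $24.
Sellers take the larger share because supply is less price-elastic here (demand slope 4 vs supply slope 2.5).
The less price-elastic side of the market bears the larger share of a per-unit tax.

Sellers bear the larger share: $24 per night.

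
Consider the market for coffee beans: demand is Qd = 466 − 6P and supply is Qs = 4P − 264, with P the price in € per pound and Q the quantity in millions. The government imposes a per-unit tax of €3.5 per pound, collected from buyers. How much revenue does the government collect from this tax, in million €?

Without the tax, 466 − 6P = 4P − 264 gives 10P = 730, so P* = €73 and Q* = 28.
With the tax collected from buyers, demand (in seller-price terms) shifts: Qd = 466 − 6(P + 3.5).
New equilibrium: buyers pay €74.4, sellers receive €70.9, Q = 19.6. (Wedge: Pb − Ps = 3.5.)
Revenue = t · Q = 3.5 · 19.6 = €68.6.

Tax revenue = €68.6 million.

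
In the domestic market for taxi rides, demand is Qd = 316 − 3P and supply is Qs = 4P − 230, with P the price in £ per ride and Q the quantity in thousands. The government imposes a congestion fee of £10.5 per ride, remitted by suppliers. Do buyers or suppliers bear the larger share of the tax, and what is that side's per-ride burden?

Before the tax: set 316 − 3P = 4P − 230 → P* = £78, Q* = 82.
With the tax collected from suppliers, supply shifts: Qs = 4(P − 10.5) − 230.
New equilibrium: buyers pay £84, suppliers receive £73.5, Q = 64. (Wedge: Pb − Ps = 10.5.)
Per-ride burden: buyers £6, suppliers £4.5.
Buyers take the larger share because demand is less price-elastic here (demand slope 3 vs supply slope 4).

Buyers bear the larger share: £6 per ride.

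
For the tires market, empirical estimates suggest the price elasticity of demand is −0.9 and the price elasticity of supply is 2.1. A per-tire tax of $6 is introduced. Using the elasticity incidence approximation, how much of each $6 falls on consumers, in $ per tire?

Incidence ratio: consumers' share ≈ εs / (εs + |εd|) = 2.1 / (2.1 + 0.9) = 0.7.
So consumers bear ≈ 0.7 × $6 = $4.2; sellers bear $1.8.

Consumers bear ≈ $4.2 per tire.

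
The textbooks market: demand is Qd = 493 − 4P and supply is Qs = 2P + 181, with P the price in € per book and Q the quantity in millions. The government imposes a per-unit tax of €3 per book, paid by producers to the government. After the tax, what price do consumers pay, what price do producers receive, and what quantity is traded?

Before the tax: set 493 − 4P = 2P + 181 → P* = €52, Q* = 285.
With the tax collected from producers, supply shifts: Qs = 2(P − 3) + 181.
Solving gives Q = 281 with consumers paying €53 and producers receiving €50 (the €3 wedge).
The less price-elastic side of the market bears the larger share of a per-unit tax.

Consumers pay €53; producers receive €50; quantity = 281.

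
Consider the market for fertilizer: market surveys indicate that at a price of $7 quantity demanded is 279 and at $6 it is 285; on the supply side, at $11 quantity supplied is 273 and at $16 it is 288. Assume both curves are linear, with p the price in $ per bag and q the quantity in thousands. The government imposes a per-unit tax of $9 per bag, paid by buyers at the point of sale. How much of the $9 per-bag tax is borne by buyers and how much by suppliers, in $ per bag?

Demand slope: (285 − 279)/(6 − 7) = -6, so qd = 321 − 6p.
Supply slope: (288 − 273)/(16 − 11) = 3, so qs = 3p + 240.
Before the tax: set 321 − 6p = 3p + 240 → p* = $9, q* = 267.
With the tax collected from buyers, demand (in seller-price terms) shifts: qd = 321 − 6(p + 9).
New equilibrium: buyers pay $12, suppliers receive $3, q = 249. (Wedge: pb − ps = 9.)
Burden on buyers: $3; on suppliers: $6. (They sum to $9.)
The less price-elastic side of the market bears the larger share of a per-unit tax.

Buyers bear $3 per bag; suppliers bear $6 per bag.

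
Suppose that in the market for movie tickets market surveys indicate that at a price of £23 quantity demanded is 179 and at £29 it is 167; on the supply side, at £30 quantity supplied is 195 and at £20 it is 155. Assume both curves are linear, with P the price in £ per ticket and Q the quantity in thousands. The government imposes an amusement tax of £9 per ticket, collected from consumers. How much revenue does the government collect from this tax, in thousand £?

Tax revenue = £1467 thousand.

Demand slope: (167 − 179)/(29 − 23) = -2, so Qd = 225 − 2P.
Supply slope: (155 − 195)/(20 − 30) = 4, so Qs = 4P + 75.
Before the tax: set 225 − 2P = 4P + 75 → P* = £25, Q* = 175.
With the tax collected from consumers, demand (in seller-price terms) shifts: Qd = 225 − 2(P + 9).
New equilibrium: consumers pay £31, suppliers receive £22, Q = 163. (Wedge: Pb − Ps = 9.)
Revenue = t · Q = 9 · 163 = £1467.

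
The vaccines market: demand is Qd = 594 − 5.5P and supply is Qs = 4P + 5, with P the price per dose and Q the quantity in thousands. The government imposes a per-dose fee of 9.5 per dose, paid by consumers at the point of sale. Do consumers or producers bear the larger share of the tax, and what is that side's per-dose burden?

Before the tax: set 594 − 5.5P = 4P + 5 → P* = 62, Q* = 253.
With the tax collected from consumers, demand (in seller-price terms) shifts: Qd = 594 − 5.5(P + 9.5).
Solving gives Q = 231 with consumers paying 66 and producers receiving 56.5 (the 9.5 wedge).
Per-dose burden: consumers 4, producers 5.5.
Producers take the larger share because supply is less price-elastic here (demand slope 5.5 vs supply slope 4).
The less price-elastic side of the market bears the larger share of a per-unit tax.

Producers bear the larger share: 5.5 per dose.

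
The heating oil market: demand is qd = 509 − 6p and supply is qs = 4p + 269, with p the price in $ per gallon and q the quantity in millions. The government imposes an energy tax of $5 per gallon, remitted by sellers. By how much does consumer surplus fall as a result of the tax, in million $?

Consumer surplus falls by $718 million.

Before the tax: set 509 − 6p = 4p + 269 → p* = $24, q* = 365.
With the tax collected from sellers, supply shifts: qs = 4(p − 5) + 269.
Solving gives q = 353 with consumers paying $26 and sellers receiving $21 (the $5 wedge).
ΔCS is the trapezoid between Q = 353 and Q = 365 of height $2: ½ · (365 + 353) · 2 = $718.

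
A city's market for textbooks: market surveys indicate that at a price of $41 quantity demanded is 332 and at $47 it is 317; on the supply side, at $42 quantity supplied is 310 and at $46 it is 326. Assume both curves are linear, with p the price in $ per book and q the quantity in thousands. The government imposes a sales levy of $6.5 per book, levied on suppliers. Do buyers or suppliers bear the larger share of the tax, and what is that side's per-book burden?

Demand slope: (317 − 332)/(47 − 41) = -2.5, so qd = 434.5 − 2.5p.
Supply slope: (326 − 310)/(46 − 42) = 4, so qs = 4p + 142.
Without the tax, 434.5 − 2.5p = 4p + 142 gives 6.5p = 292.5, so p* = $45 and q* = 322.
With the tax collected from suppliers, supply shifts: qs = 4(p − 6.5) + 142.
New equilibrium: buyers pay $49, suppliers receive $42.5, q = 312. (Wedge: pb − ps = 6.5.)
Per-book burden: buyers $4, suppliers $2.5.
Buyers take the larger share because demand is less price-elastic here (demand slope 2.5 vs supply slope 4).
The less price-elastic side of the market bears the larger share of a per-unit tax.

Buyers bear the larger share: $4 per book.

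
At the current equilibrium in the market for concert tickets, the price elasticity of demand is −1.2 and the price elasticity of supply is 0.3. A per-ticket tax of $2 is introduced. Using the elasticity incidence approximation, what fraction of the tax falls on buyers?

Buyers' share ≈ 0.2.

Incidence ratio: buyers' share ≈ εs / (εs + |εd|) = 0.3 / (0.3 + 1.2) = 0.2.
Supply is the less elastic side, so buyers bear the smaller share.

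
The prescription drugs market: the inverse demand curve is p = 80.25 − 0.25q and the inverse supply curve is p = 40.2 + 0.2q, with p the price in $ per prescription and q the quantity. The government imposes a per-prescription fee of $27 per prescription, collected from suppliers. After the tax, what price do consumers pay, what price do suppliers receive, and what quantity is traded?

Inverting to q(p) form: qd = 321 − 4p; qs = 5p − 201.
Without the tax, 321 − 4p = 5p − 201 gives 9p = 522, so p* = $58 and q* = 89.
With the tax collected from suppliers, supply shifts: qs = 5(p − 27) − 201.
Solving gives q = 29 with consumers paying $73 and suppliers receiving $46 (the $27 wedge).

Consumers pay $73; suppliers receive $46; quantity = 29.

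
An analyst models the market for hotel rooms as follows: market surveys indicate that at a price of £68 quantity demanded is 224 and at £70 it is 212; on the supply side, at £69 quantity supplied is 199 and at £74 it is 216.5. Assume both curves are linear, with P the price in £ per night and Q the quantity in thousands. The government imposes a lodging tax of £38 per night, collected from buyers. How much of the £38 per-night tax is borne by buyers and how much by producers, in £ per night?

Demand slope: (212 − 224)/(70 − 68) = -6, so Qd = 632 − 6P.
Supply slope: (216.5 − 199)/(74 − 69) = 3.5, so Qs = 3.5P − 42.5.
Before the tax: set 632 − 6P = 3.5P − 42.5 → P* = £71, Q* = 206.
With the tax collected from buyers, demand (in seller-price terms) shifts: Qd = 632 − 6(P + 38).
Solving gives Q = 122 with buyers paying £85 and producers receiving £47 (the £38 wedge).
Burden on buyers: £14; on producers: £24. (They sum to £38.)
The less price-elastic side of the market bears the larger share of a per-unit tax.

Buyers bear £14 per night; producers bear £24 per night.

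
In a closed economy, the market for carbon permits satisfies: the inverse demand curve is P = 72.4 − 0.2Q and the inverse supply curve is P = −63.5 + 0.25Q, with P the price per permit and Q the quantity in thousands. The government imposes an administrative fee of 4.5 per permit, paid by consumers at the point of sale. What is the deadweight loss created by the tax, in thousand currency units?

Deadweight loss = 22.5 thousand.

Inverting to Q(P) form: Qd = 362 − 5P; Qs = 4P + 254.
Without the tax, 362 − 5P = 4P + 254 gives 9P = 108, so P* = 12 and Q* = 302.
With the tax collected from consumers, demand (in seller-price terms) shifts: Qd = 362 − 5(P + 4.5).
New equilibrium: consumers pay 14, suppliers receive 9.5, Q = 292. (Wedge: Pb − Ps = 4.5.)
Quantity falls by |ΔQ| = |302 − 292| = 10.
DWL = ½ · t · |ΔQ| = ½ · 4.5 · 10 = 22.5.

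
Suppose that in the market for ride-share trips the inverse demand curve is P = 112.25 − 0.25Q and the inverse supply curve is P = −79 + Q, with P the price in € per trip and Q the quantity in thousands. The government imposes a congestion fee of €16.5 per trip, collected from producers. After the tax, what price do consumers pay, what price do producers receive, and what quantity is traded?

Inverting to Q(P) form: Qd = 449 − 4P; Qs = P + 79.
Without the tax, 449 − 4P = P + 79 gives 5P = 370, so P* = €74 and Q* = 153.
With the tax collected from producers, supply shifts: Qs = (P − 16.5) + 79.
New equilibrium: consumers pay €77.3, producers receive €60.8, Q = 139.8. (Wedge: Pb − Ps = 16.5.)

Consumers pay €77.3; producers receive €60.8; quantity = 139.8.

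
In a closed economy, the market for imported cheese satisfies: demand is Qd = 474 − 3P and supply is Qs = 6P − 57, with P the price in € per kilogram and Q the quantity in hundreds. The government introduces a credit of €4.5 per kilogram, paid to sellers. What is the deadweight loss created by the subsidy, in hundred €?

Deadweight loss = €20.25 hundred.

Before the subsidy: set 474 − 3P = 6P − 57 → P* = €59, Q* = 297.
With a per-unit subsidy paid to sellers, each receives P + 4.5 per unit sold, so supply becomes Qs = 6(P + 4.5) − 57.
Solving gives Q = 306 with buyers paying €56 and sellers receiving €60.5 (the €4.5 wedge).
Quantity rises by |ΔQ| = |297 − 306| = 9.
DWL = ½ · t · |ΔQ| = ½ · 4.5 · 9 = €20.25.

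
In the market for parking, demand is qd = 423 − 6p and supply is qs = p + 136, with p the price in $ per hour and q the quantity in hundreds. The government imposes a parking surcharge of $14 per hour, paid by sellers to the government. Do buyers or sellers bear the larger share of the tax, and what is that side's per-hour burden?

Before the tax: set 423 − 6p = p + 136 → p* = $41, q* = 177.
With the tax collected from sellers, supply shifts: qs = (p − 14) + 136.
New equilibrium: buyers pay $43, sellers receive $29, q = 165. (Wedge: pb − ps = 14.)
Per-hour burden: buyers $2, sellers $12.
Sellers take the larger share because supply is less price-elastic here (demand slope 6 vs supply slope 1).

Sellers bear the larger share: $12 per hour.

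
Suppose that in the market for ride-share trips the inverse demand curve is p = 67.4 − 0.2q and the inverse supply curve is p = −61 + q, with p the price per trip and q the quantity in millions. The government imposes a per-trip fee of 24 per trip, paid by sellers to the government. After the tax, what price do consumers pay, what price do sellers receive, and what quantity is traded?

Consumers pay 50; sellers receive 26; quantity = 87.

Inverting to q(p) form: qd = 337 − 5p; qs = p + 61.
Without the tax, 337 − 5p = p + 61 gives 6p = 276, so p* = 46 and q* = 107.
With the tax collected from sellers, supply shifts: qs = (p − 24) + 61.
Solving gives q = 87 with consumers paying 50 and sellers receiving 26 (the 24 wedge).
The less price-elastic side of the market bears the larger share of a per-unit tax.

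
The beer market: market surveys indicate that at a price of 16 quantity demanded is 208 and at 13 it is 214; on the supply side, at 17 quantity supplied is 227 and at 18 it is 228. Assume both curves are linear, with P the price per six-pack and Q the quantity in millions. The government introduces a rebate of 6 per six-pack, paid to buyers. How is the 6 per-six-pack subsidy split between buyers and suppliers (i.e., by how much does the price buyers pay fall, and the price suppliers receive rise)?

Demand slope: (214 − 208)/(13 − 16) = -2, so Qd = 240 − 2P.
Supply slope: (228 − 227)/(18 − 17) = 1, so Qs = P + 210.
Without the subsidy, 240 − 2P = P + 210 gives 3P = 30, so P* = 10 and Q* = 220.
With a per-unit subsidy paid to buyers, each effectively pays P − 6, so demand becomes Qd = 240 − 2(P − 6).
Solving gives Q = 224 with buyers paying 8 and suppliers receiving 14 (the 6 wedge).
Gain to buyers: 2; to suppliers: 4. (They sum to 6.)

Buyers gain 2 per six-pack; suppliers gain 4 per six-pack.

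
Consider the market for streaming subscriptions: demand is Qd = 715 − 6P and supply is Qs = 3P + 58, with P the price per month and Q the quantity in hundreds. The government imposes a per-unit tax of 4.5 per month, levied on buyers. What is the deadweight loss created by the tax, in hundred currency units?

Before the tax: set 715 − 6P = 3P + 58 → P* = 73, Q* = 277.
With the tax collected from buyers, demand (in seller-price terms) shifts: Qd = 715 − 6(P + 4.5).
Solving gives Q = 268 with buyers paying 74.5 and sellers receiving 70 (the 4.5 wedge).
Quantity falls by |ΔQ| = |277 − 268| = 9.
DWL = ½ · t · |ΔQ| = ½ · 4.5 · 9 = 20.25.

Deadweight loss = 20.25 hundred.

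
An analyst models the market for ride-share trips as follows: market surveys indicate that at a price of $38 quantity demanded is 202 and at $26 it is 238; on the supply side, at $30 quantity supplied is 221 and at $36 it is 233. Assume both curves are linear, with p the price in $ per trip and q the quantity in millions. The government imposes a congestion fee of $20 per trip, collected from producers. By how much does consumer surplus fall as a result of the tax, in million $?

Demand slope: (238 − 202)/(26 − 38) = -3, so qd = 316 − 3p.
Supply slope: (233 − 221)/(36 − 30) = 2, so qs = 2p + 161.
Without the tax, 316 − 3p = 2p + 161 gives 5p = 155, so p* = $31 and q* = 223.
With the tax collected from producers, supply shifts: qs = 2(p − 20) + 161.
Solving gives q = 199 with consumers paying $39 and producers receiving $19 (the $20 wedge).
ΔCS is the trapezoid between Q = 199 and Q = 223 of height $8: ½ · (223 + 199) · 8 = $1688.

Consumer surplus falls by $1688 million.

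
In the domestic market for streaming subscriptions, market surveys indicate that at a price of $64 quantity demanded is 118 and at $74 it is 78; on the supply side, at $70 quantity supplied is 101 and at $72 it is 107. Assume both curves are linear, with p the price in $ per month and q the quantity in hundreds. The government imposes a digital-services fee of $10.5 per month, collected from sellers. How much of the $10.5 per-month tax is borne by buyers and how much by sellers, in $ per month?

Buyers bear $4.5 per month; sellers bear $6 per month.

Demand slope: (78 − 118)/(74 − 64) = -4, so qd = 374 − 4p.
Supply slope: (107 − 101)/(72 − 70) = 3, so qs = 3p − 109.
Before the tax: set 374 − 4p = 3p − 109 → p* = $69, q* = 98.
With the tax collected from sellers, supply shifts: qs = 3(p − 10.5) − 109.
Solving gives q = 80 with buyers paying $73.5 and sellers receiving $63 (the $10.5 wedge).
Burden on buyers: $4.5; on sellers: $6. (They sum to $10.5.)
The less price-elastic side of the market bears the larger share of a per-unit tax.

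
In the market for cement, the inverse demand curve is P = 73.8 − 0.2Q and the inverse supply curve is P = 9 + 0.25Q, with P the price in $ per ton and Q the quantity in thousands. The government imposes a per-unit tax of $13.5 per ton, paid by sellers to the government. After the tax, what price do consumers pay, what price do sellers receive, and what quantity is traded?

Inverting to Q(P) form: Qd = 369 − 5P; Qs = 4P − 36.
Before the tax: set 369 − 5P = 4P − 36 → P* = $45, Q* = 144.
With the tax collected from sellers, supply shifts: Qs = 4(P − 13.5) − 36.
Solving gives Q = 114 with consumers paying $51 and sellers receiving $37.5 (the $13.5 wedge).
The less price-elastic side of the market bears the larger share of a per-unit tax.

Consumers pay $51; sellers receive $37.5; quantity = 114.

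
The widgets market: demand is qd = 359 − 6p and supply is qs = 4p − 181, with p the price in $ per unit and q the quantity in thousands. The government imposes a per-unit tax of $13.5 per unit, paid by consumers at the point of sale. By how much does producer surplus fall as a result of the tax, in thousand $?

Producer surplus falls by $152.28 thousand.

Without the tax, 359 − 6p = 4p − 181 gives 10p = 540, so p* = $54 and q* = 35.
With the tax collected from consumers, demand (in seller-price terms) shifts: qd = 359 − 6(p + 13.5).
New equilibrium: consumers pay $59.4, sellers receive $45.9, q = 2.6. (Wedge: pb − ps = 13.5.)
ΔPS is the trapezoid between Q = 2.6 and Q = 35 of height $8.1: ½ · (35 + 2.6) · 8.1 = $152.28.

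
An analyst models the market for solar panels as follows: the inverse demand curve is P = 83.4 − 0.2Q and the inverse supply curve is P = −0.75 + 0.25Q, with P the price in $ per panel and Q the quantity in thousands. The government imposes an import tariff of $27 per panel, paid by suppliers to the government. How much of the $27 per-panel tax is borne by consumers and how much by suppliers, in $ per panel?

Inverting to Q(P) form: Qd = 417 − 5P; Qs = 4P + 3.
Without the tax, 417 − 5P = 4P + 3 gives 9P = 414, so P* = $46 and Q* = 187.
With the tax collected from suppliers, supply shifts: Qs = 4(P − 27) + 3.
Solving gives Q = 127 with consumers paying $58 and suppliers receiving $31 (the $27 wedge).
Burden on consumers: $12; on suppliers: $15. (They sum to $27.)

Consumers bear $12 per panel; suppliers bear $15 per panel.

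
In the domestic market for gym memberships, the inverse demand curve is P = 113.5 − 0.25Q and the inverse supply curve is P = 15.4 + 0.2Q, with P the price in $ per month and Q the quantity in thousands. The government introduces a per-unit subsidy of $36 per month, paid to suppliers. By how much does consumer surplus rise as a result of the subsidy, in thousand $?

Rewrite in direct form: Qd = 454 − 4P and Qs = 5P − 77.
Without the subsidy, 454 − 4P = 5P − 77 gives 9P = 531, so P* = $59 and Q* = 218.
With a per-unit subsidy paid to suppliers, each receives P + 36 per unit sold, so supply becomes Qs = 5(P + 36) − 77.
New equilibrium: buyers pay $39, suppliers receive $75, Q = 298. (Wedge: Pb − Ps = −36.)
ΔCS is the trapezoid between Q = 298 and Q = 218 of height $20: ½ · (218 + 298) · 20 = $5160.

Consumer surplus rises by $5160 thousand.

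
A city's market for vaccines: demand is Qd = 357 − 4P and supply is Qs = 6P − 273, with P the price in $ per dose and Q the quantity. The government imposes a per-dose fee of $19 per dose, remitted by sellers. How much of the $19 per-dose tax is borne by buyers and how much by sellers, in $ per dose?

Buyers bear $11.4 per dose; sellers bear $7.6 per dose.

Without the tax, 357 − 4P = 6P − 273 gives 10P = 630, so P* = $63 and Q* = 105.
With the tax collected from sellers, supply shifts: Qs = 6(P − 19) − 273.
Solving gives Q = 59.4 with buyers paying $74.4 and sellers receiving $55.4 (the $19 wedge).
Burden on buyers: $11.4; on sellers: $7.6. (They sum to $19.)
The less price-elastic side of the market bears the larger share of a per-unit tax.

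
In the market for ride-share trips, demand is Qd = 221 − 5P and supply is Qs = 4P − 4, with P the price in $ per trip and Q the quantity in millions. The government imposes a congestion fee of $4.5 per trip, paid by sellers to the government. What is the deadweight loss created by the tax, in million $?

Before the tax: set 221 − 5P = 4P − 4 → P* = $25, Q* = 96.
With the tax collected from sellers, supply shifts: Qs = 4(P − 4.5) − 4.
New equilibrium: buyers pay $27, sellers receive $22.5, Q = 86. (Wedge: Pb − Ps = 4.5.)
Quantity falls by |ΔQ| = |96 − 86| = 10.
DWL = ½ · t · |ΔQ| = ½ · 4.5 · 10 = $22.5.

Deadweight loss = $22.5 million.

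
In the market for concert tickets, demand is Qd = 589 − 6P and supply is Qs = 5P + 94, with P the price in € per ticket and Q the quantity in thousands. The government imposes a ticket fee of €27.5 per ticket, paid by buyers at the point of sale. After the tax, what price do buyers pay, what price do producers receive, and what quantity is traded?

Buyers pay €57.5; producers receive €30; quantity = 244.

Before the tax: set 589 − 6P = 5P + 94 → P* = €45, Q* = 319.
With the tax collected from buyers, demand (in seller-price terms) shifts: Qd = 589 − 6(P + 27.5).
Solving gives Q = 244 with buyers paying €57.5 and producers receiving €30 (the €27.5 wedge).
The less price-elastic side of the market bears the larger share of a per-unit tax.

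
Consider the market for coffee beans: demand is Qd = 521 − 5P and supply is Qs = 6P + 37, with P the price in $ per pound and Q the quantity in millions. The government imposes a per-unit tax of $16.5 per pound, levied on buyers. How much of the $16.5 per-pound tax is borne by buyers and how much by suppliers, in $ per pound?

Before the tax: set 521 − 5P = 6P + 37 → P* = $44, Q* = 301.
With the tax collected from buyers, demand (in seller-price terms) shifts: Qd = 521 − 5(P + 16.5).
Solving gives Q = 256 with buyers paying $53 and suppliers receiving $36.5 (the $16.5 wedge).
Burden on buyers: $9; on suppliers: $7.5. (They sum to $16.5.)
The less price-elastic side of the market bears the larger share of a per-unit tax.

Buyers bear $9 per pound; suppliers bear $7.5 per pound.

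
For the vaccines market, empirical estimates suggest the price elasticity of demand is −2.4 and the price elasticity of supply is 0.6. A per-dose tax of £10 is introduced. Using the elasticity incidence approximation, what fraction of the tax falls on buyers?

Buyers' share ≈ 0.2.

Incidence ratio: buyers' share ≈ εs / (εs + |εd|) = 0.6 / (0.6 + 2.4) = 0.2.
Supply is the less elastic side, so buyers bear the smaller share.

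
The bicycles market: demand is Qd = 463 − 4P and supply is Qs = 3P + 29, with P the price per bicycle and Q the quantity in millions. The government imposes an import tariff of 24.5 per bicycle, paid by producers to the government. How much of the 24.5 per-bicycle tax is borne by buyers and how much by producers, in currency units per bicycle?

Without the tax, 463 − 4P = 3P + 29 gives 7P = 434, so P* = 62 and Q* = 215.
With the tax collected from producers, supply shifts: Qs = 3(P − 24.5) + 29.
Solving gives Q = 173 with buyers paying 72.5 and producers receiving 48 (the 24.5 wedge).
Burden on buyers: 10.5; on producers: 14. (They sum to 24.5.)

Buyers bear 10.5 per bicycle; producers bear 14 per bicycle.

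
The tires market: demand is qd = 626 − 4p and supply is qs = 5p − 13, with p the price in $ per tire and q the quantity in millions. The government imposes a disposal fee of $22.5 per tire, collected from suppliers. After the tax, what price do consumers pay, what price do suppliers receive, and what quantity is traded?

Consumers pay $83.5; suppliers receive $61; quantity = 292.

Before the tax: set 626 − 4p = 5p − 13 → p* = $71, q* = 342.
With the tax collected from suppliers, supply shifts: qs = 5(p − 22.5) − 13.
New equilibrium: consumers pay $83.5, suppliers receive $61, q = 292. (Wedge: pb − ps = 22.5.)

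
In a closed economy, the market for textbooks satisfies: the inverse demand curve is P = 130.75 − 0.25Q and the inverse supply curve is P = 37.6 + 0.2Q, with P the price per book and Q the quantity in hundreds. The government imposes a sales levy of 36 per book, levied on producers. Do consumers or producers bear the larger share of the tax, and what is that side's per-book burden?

Inverting to Q(P) form: Qd = 523 − 4P; Qs = 5P − 188.
Before the tax: set 523 − 4P = 5P − 188 → P* = 79, Q* = 207.
With the tax collected from producers, supply shifts: Qs = 5(P − 36) − 188.
New equilibrium: consumers pay 99, producers receive 63, Q = 127. (Wedge: Pb − Ps = 36.)
Per-book burden: consumers 20, producers 16.
Consumers take the larger share because demand is less price-elastic here (demand slope 4 vs supply slope 5).

Consumers bear the larger share: 20 per book.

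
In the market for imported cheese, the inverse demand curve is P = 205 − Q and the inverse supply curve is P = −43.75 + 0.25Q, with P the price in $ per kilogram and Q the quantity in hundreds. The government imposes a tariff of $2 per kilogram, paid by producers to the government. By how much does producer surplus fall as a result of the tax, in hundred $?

Producer surplus falls by $79.28 hundred.

Inverting to Q(P) form: Qd = 205 − P; Qs = 4P + 175.
Without the tax, 205 − P = 4P + 175 gives 5P = 30, so P* = $6 and Q* = 199.
With the tax collected from producers, supply shifts: Qs = 4(P − 2) + 175.
New equilibrium: consumers pay $7.6, producers receive $5.6, Q = 197.4. (Wedge: Pb − Ps = 2.)
ΔPS is the trapezoid between Q = 197.4 and Q = 199 of height $0.4: ½ · (199 + 197.4) · 0.4 = $79.28.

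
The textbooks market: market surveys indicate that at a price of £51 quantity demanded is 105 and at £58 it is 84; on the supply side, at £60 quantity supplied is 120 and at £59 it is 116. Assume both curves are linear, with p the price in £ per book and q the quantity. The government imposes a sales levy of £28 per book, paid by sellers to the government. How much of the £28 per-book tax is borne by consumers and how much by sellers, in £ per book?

Demand slope: (84 − 105)/(58 − 51) = -3, so qd = 258 − 3p.
Supply slope: (116 − 120)/(59 − 60) = 4, so qs = 4p − 120.
Without the tax, 258 − 3p = 4p − 120 gives 7p = 378, so p* = £54 and q* = 96.
With the tax collected from sellers, supply shifts: qs = 4(p − 28) − 120.
New equilibrium: consumers pay £70, sellers receive £42, q = 48. (Wedge: pb − ps = 28.)
Burden on consumers: £16; on sellers: £12. (They sum to £28.)

Consumers bear £16 per book; sellers bear £12 per book.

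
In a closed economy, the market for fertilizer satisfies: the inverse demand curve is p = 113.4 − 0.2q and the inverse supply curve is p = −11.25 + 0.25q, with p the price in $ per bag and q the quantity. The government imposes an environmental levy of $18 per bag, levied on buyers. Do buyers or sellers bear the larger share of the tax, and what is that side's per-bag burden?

Sellers bear the larger share: $10 per bag.

Inverting to q(p) form: qd = 567 − 5p; qs = 4p + 45.
Before the tax: set 567 − 5p = 4p + 45 → p* = $58, q* = 277.
With the tax collected from buyers, demand (in seller-price terms) shifts: qd = 567 − 5(p + 18).
New equilibrium: buyers pay $66, sellers receive $48, q = 237. (Wedge: pb − ps = 18.)
Per-bag burden: buyers $8, sellers $10.
Sellers take the larger share because supply is less price-elastic here (demand slope 5 vs supply slope 4).
The less price-elastic side of the market bears the larger share of a per-unit tax.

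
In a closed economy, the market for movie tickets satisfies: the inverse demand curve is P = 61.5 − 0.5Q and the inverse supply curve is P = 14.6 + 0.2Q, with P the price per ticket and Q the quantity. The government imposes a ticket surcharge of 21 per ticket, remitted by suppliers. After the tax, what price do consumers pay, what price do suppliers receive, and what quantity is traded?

Consumers pay 43; suppliers receive 22; quantity = 37.

Rewrite in direct form: Qd = 123 − 2P and Qs = 5P − 73.
Without the tax, 123 − 2P = 5P − 73 gives 7P = 196, so P* = 28 and Q* = 67.
With the tax collected from suppliers, supply shifts: Qs = 5(P − 21) − 73.
New equilibrium: consumers pay 43, suppliers receive 22, Q = 37. (Wedge: Pb − Ps = 21.)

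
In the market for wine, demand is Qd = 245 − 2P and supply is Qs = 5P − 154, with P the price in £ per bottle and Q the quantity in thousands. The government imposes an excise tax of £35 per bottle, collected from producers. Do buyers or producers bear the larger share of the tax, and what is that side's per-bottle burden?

Buyers bear the larger share: £25 per bottle.

Without the tax, 245 − 2P = 5P − 154 gives 7P = 399, so P* = £57 and Q* = 131.
With the tax collected from producers, supply shifts: Qs = 5(P − 35) − 154.
Solving gives Q = 81 with buyers paying £82 and producers receiving £47 (the £35 wedge).
Per-bottle burden: buyers £25, producers £10.
Buyers take the larger share because demand is less price-elastic here (demand slope 2 vs supply slope 5).
The less price-elastic side of the market bears the larger share of a per-unit tax.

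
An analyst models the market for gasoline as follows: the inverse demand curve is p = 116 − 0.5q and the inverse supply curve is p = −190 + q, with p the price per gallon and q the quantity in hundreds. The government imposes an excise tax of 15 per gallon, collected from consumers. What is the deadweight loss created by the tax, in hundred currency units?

Deadweight loss = 75 hundred.

Inverting to q(p) form: qd = 232 − 2p; qs = p + 190.
Without the tax, 232 − 2p = p + 190 gives 3p = 42, so p* = 14 and q* = 204.
With the tax collected from consumers, demand (in seller-price terms) shifts: qd = 232 − 2(p + 15).
Solving gives q = 194 with consumers paying 19 and producers receiving 4 (the 15 wedge).
Quantity falls by |ΔQ| = |204 − 194| = 10.
DWL = ½ · t · |ΔQ| = ½ · 15 · 10 = 75.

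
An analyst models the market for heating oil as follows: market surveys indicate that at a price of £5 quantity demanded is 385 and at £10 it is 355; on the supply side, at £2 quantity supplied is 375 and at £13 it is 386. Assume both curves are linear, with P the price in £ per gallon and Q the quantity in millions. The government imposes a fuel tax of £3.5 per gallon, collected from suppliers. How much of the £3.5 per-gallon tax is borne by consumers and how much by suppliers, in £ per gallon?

Consumers bear £0.5 per gallon; suppliers bear £3 per gallon.

Demand slope: (355 − 385)/(10 − 5) = -6, so Qd = 415 − 6P.
Supply slope: (386 − 375)/(13 − 2) = 1, so Qs = P + 373.
Without the tax, 415 − 6P = P + 373 gives 7P = 42, so P* = £6 and Q* = 379.
With the tax collected from suppliers, supply shifts: Qs = (P − 3.5) + 373.
Solving gives Q = 376 with consumers paying £6.5 and suppliers receiving £3 (the £3.5 wedge).
Burden on consumers: £0.5; on suppliers: £3. (They sum to £3.5.)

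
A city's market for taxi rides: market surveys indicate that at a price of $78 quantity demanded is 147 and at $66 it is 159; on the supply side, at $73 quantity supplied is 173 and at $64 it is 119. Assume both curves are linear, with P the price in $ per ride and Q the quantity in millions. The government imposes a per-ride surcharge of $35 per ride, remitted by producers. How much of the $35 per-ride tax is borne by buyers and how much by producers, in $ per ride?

Buyers bear $30 per ride; producers bear $5 per ride.

Demand slope: (159 − 147)/(66 − 78) = -1, so Qd = 225 − P.
Supply slope: (119 − 173)/(64 − 73) = 6, so Qs = 6P − 265.
Without the tax, 225 − P = 6P − 265 gives 7P = 490, so P* = $70 and Q* = 155.
With the tax collected from producers, supply shifts: Qs = 6(P − 35) − 265.
New equilibrium: buyers pay $100, producers receive $65, Q = 125. (Wedge: Pb − Ps = 35.)
Burden on buyers: $30; on producers: $5. (They sum to $35.)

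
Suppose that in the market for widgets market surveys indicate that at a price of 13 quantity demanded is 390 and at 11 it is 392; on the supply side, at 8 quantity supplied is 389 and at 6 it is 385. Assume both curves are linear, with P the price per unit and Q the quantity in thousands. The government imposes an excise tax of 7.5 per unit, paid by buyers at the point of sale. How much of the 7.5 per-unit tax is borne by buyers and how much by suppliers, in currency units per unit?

Demand slope: (392 − 390)/(11 − 13) = -1, so Qd = 403 − P.
Supply slope: (385 − 389)/(6 − 8) = 2, so Qs = 2P + 373.
Before the tax: set 403 − P = 2P + 373 → P* = 10, Q* = 393.
With the tax collected from buyers, demand (in seller-price terms) shifts: Qd = 403 − (P + 7.5).
New equilibrium: buyers pay 15, suppliers receive 7.5, Q = 388. (Wedge: Pb − Ps = 7.5.)
Burden on buyers: 5; on suppliers: 2.5. (They sum to 7.5.)
The less price-elastic side of the market bears the larger share of a per-unit tax.

Buyers bear 5 per unit; suppliers bear 2.5 per unit.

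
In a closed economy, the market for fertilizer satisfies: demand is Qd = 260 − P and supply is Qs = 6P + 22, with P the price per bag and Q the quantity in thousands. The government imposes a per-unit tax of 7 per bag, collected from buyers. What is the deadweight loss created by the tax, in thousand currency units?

Without the tax, 260 − P = 6P + 22 gives 7P = 238, so P* = 34 and Q* = 226.
With the tax collected from buyers, demand (in seller-price terms) shifts: Qd = 260 − (P + 7).
New equilibrium: buyers pay 40, producers receive 33, Q = 220. (Wedge: Pb − Ps = 7.)
Quantity falls by |ΔQ| = |226 − 220| = 6.
DWL = ½ · t · |ΔQ| = ½ · 7 · 6 = 21.

Deadweight loss = 21 thousand.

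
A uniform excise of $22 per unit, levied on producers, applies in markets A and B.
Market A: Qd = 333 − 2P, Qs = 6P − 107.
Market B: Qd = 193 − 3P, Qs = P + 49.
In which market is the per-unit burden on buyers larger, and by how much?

Market A, by $11.

Market A: pre-tax P* = $55, Q* = 223; post-tax Q = 190; per-unit burden on buyers = $16.5.
Market B: pre-tax P* = $36, Q* = 85; post-tax Q = 68.5; per-unit burden on buyers = $5.5.
Difference: $16.5 vs $5.5 → market A is larger by $11.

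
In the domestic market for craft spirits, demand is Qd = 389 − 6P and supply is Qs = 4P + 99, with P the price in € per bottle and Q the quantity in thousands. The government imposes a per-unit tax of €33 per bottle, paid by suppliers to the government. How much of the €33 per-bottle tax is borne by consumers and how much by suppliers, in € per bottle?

Consumers bear €13.2 per bottle; suppliers bear €19.8 per bottle.

Before the tax: set 389 − 6P = 4P + 99 → P* = €29, Q* = 215.
With the tax collected from suppliers, supply shifts: Qs = 4(P − 33) + 99.
New equilibrium: consumers pay €42.2, suppliers receive €9.2, Q = 135.8. (Wedge: Pb − Ps = 33.)
Burden on consumers: €13.2; on suppliers: €19.8. (They sum to €33.)
The less price-elastic side of the market bears the larger share of a per-unit tax.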